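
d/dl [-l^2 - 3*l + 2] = -2*l - 3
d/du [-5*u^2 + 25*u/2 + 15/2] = 25/2 - 10*u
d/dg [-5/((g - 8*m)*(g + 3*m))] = 5*(2*g - 5*m)/((g - 8*m)^2*(g + 3*m)^2)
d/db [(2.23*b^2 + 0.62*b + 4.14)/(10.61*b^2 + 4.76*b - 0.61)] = (4.0366*b^2 - 90.5714*b - 20.0846)/(112.5721*b^4 + 101.0072*b^3 + 9.7134*b^2 - 5.8072*b + 0.3721)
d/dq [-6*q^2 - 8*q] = -12*q - 8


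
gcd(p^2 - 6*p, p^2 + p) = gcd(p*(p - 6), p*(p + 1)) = p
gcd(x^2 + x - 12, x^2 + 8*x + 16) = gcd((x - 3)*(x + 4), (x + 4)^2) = x + 4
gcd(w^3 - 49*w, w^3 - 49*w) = w^3 - 49*w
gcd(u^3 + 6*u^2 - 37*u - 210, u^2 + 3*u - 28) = u + 7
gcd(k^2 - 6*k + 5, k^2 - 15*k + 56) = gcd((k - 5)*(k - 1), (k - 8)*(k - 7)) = 1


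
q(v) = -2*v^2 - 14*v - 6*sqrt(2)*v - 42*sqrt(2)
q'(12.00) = -70.49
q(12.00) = -617.22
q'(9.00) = -58.49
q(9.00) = -423.76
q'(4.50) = -40.49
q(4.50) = -201.08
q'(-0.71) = -19.65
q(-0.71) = -44.44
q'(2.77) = -33.57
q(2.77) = -137.03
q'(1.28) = -27.61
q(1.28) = -91.45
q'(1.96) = -30.33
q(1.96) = -111.15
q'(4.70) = -41.29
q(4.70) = -209.26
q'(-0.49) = -20.53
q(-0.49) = -48.86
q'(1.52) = -28.57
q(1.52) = -98.20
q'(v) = -4*v - 14 - 6*sqrt(2)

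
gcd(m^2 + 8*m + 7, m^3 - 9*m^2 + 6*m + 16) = m + 1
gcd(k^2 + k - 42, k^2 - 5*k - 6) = k - 6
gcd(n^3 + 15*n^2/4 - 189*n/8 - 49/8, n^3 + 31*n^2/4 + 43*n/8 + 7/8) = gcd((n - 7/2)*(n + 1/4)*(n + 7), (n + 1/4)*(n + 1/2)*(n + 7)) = n^2 + 29*n/4 + 7/4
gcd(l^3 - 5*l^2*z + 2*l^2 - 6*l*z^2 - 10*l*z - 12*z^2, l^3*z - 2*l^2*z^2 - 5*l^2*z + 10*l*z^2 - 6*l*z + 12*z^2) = 1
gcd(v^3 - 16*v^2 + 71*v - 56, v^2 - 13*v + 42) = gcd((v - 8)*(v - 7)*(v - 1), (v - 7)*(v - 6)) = v - 7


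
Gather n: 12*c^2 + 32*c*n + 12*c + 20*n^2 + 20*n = 12*c^2 + 12*c + 20*n^2 + n*(32*c + 20)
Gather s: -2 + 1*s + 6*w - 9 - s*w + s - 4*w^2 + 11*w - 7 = s*(2 - w) - 4*w^2 + 17*w - 18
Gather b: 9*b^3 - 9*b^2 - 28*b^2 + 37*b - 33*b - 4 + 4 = 9*b^3 - 37*b^2 + 4*b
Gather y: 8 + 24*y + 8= 24*y + 16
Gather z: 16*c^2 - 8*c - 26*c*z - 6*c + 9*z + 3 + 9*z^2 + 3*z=16*c^2 - 14*c + 9*z^2 + z*(12 - 26*c) + 3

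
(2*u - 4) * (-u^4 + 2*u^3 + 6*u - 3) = -2*u^5 + 8*u^4 - 8*u^3 + 12*u^2 - 30*u + 12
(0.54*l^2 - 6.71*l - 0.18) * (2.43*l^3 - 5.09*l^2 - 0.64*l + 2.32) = 1.3122*l^5 - 19.0539*l^4 + 33.3709*l^3 + 6.4634*l^2 - 15.452*l - 0.4176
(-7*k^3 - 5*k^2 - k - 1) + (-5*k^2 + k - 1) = -7*k^3 - 10*k^2 - 2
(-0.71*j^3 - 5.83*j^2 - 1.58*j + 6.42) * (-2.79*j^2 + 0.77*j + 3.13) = 1.9809*j^5 + 15.719*j^4 - 2.3032*j^3 - 37.3763*j^2 - 0.00199999999999978*j + 20.0946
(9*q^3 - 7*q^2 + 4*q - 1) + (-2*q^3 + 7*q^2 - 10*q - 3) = 7*q^3 - 6*q - 4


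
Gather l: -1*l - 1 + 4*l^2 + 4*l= 4*l^2 + 3*l - 1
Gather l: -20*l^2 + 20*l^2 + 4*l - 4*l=0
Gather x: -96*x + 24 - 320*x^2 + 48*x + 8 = -320*x^2 - 48*x + 32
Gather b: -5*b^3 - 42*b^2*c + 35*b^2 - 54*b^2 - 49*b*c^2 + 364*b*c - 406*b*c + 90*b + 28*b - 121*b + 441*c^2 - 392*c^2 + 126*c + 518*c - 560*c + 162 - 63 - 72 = -5*b^3 + b^2*(-42*c - 19) + b*(-49*c^2 - 42*c - 3) + 49*c^2 + 84*c + 27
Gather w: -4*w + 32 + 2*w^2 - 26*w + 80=2*w^2 - 30*w + 112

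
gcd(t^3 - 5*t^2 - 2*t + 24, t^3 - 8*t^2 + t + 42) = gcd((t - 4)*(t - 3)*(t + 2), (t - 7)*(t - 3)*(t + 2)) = t^2 - t - 6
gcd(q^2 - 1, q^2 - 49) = 1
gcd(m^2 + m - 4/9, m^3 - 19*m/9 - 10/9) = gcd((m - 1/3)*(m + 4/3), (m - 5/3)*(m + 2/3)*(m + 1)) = 1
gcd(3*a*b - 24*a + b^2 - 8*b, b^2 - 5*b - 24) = b - 8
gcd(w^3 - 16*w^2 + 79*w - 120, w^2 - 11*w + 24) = w^2 - 11*w + 24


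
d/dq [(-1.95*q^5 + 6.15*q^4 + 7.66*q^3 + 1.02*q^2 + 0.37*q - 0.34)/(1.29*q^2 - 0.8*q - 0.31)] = (-7.5465*q^6 + 22.107*q^5 - 1.8561*q^4 - 19.882*q^3 - 8.4171*q^2 + 0.2448*q - 0.3867)/(1.6641*q^4 - 2.064*q^3 - 0.1598*q^2 + 0.496*q + 0.0961)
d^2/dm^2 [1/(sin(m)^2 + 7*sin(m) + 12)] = (-4*sin(m)^4 - 21*sin(m)^3 + 5*sin(m)^2 + 126*sin(m) + 74)/(sin(m)^2 + 7*sin(m) + 12)^3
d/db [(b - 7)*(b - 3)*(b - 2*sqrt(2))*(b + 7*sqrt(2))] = 4*b^3 - 30*b^2 + 15*sqrt(2)*b^2 - 100*sqrt(2)*b - 14*b + 105*sqrt(2) + 280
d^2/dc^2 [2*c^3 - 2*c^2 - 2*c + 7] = 12*c - 4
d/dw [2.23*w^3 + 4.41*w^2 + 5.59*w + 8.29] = 6.69*w^2 + 8.82*w + 5.59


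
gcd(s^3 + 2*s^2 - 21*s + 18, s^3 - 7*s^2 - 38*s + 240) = s + 6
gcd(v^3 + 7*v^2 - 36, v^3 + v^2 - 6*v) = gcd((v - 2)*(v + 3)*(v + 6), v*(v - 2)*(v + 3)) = v^2 + v - 6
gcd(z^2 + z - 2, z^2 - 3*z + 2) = z - 1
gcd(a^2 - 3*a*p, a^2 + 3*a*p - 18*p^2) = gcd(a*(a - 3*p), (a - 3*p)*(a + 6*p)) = -a + 3*p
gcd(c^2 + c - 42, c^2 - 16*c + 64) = 1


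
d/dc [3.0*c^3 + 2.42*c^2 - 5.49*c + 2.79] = 9.0*c^2 + 4.84*c - 5.49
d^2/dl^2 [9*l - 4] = 0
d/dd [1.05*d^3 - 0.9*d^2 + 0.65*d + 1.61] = 3.15*d^2 - 1.8*d + 0.65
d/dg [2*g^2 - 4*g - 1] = 4*g - 4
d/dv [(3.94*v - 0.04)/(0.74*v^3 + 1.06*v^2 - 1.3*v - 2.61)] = (-5.8312*v^3 - 4.0876*v^2 + 0.0848000000000004*v - 10.3354)/(0.5476*v^6 + 1.5688*v^5 - 0.8004*v^4 - 6.6188*v^3 - 3.8432*v^2 + 6.786*v + 6.8121)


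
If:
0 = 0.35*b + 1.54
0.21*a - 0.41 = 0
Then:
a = 1.95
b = -4.40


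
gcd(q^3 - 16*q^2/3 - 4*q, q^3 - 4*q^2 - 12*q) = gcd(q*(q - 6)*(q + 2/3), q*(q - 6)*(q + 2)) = q^2 - 6*q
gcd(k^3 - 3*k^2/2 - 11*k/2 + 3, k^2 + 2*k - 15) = k - 3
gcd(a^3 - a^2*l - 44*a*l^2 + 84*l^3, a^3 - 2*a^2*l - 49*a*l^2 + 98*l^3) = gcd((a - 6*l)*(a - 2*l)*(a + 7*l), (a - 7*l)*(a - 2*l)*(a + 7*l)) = a^2 + 5*a*l - 14*l^2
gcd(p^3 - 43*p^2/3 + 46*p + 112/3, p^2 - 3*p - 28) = p - 7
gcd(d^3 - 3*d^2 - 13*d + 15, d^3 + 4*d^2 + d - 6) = d^2 + 2*d - 3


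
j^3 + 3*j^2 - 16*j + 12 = (j - 2)*(j - 1)*(j + 6)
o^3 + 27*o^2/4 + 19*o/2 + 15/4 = (o + 3/4)*(o + 1)*(o + 5)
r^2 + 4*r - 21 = (r - 3)*(r + 7)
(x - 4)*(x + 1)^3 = x^4 - x^3 - 9*x^2 - 11*x - 4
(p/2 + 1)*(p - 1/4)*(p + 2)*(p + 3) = p^4/2 + 27*p^3/8 + 57*p^2/8 + 4*p - 3/2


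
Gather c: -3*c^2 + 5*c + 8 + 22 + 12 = -3*c^2 + 5*c + 42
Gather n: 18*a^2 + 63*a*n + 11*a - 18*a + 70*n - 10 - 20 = 18*a^2 - 7*a + n*(63*a + 70) - 30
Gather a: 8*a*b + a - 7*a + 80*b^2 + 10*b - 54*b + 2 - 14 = a*(8*b - 6) + 80*b^2 - 44*b - 12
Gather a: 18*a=18*a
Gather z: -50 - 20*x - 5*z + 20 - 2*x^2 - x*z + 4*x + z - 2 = -2*x^2 - 16*x + z*(-x - 4) - 32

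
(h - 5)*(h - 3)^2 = h^3 - 11*h^2 + 39*h - 45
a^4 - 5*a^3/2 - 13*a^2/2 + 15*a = a*(a - 3)*(a - 2)*(a + 5/2)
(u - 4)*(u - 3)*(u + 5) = u^3 - 2*u^2 - 23*u + 60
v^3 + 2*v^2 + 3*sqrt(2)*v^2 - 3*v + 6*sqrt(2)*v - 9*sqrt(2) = (v - 1)*(v + 3)*(v + 3*sqrt(2))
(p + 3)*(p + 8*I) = p^2 + 3*p + 8*I*p + 24*I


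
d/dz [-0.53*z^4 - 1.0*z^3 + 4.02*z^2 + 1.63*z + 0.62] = -2.12*z^3 - 3.0*z^2 + 8.04*z + 1.63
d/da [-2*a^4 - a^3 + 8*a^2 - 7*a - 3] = -8*a^3 - 3*a^2 + 16*a - 7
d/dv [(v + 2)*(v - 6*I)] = 2*v + 2 - 6*I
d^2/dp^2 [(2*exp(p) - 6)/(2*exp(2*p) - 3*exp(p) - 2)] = (8*exp(4*p) - 84*exp(3*p) + 156*exp(2*p) - 162*exp(p) + 44)*exp(p)/(8*exp(6*p) - 36*exp(5*p) + 30*exp(4*p) + 45*exp(3*p) - 30*exp(2*p) - 36*exp(p) - 8)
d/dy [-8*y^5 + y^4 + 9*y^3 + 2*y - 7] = -40*y^4 + 4*y^3 + 27*y^2 + 2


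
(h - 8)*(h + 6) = h^2 - 2*h - 48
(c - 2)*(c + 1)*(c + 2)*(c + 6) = c^4 + 7*c^3 + 2*c^2 - 28*c - 24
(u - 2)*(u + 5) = u^2 + 3*u - 10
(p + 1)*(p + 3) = p^2 + 4*p + 3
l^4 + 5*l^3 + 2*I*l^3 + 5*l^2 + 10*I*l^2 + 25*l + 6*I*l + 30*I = (l + 5)*(l - 2*I)*(l + I)*(l + 3*I)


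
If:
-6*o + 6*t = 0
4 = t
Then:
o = 4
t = 4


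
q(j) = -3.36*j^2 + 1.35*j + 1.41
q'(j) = 1.35 - 6.72*j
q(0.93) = -0.24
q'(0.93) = -4.90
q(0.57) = 1.09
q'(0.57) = -2.48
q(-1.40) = -7.07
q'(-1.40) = 10.76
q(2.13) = -10.96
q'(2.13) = -12.96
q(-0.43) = 0.21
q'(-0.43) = 4.24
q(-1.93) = -13.71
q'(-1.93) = 14.32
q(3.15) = -27.68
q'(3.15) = -19.82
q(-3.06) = -34.18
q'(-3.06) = 21.91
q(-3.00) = -32.88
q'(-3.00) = 21.51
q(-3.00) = -32.88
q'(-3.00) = 21.51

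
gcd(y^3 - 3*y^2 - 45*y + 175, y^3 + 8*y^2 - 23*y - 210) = y^2 + 2*y - 35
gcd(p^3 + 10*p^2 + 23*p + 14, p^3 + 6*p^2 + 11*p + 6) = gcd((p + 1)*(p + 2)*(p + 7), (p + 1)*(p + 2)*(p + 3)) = p^2 + 3*p + 2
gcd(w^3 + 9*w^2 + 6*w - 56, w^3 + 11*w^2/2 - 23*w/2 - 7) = w^2 + 5*w - 14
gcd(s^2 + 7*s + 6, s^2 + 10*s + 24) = s + 6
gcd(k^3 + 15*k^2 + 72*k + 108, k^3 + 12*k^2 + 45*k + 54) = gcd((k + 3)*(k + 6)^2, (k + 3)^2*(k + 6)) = k^2 + 9*k + 18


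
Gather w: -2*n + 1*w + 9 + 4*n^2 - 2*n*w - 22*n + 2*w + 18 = 4*n^2 - 24*n + w*(3 - 2*n) + 27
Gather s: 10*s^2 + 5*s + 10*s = 10*s^2 + 15*s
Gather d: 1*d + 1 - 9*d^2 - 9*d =-9*d^2 - 8*d + 1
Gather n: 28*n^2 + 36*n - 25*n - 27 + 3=28*n^2 + 11*n - 24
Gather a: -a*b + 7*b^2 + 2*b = -a*b + 7*b^2 + 2*b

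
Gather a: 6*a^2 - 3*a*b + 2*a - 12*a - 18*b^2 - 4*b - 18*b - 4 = 6*a^2 + a*(-3*b - 10) - 18*b^2 - 22*b - 4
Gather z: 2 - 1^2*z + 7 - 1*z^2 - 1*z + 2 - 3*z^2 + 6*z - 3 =-4*z^2 + 4*z + 8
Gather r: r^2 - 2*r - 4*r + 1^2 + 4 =r^2 - 6*r + 5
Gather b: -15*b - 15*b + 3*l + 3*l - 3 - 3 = -30*b + 6*l - 6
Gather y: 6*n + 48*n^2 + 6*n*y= 48*n^2 + 6*n*y + 6*n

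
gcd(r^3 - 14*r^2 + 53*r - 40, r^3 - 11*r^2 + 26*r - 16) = r^2 - 9*r + 8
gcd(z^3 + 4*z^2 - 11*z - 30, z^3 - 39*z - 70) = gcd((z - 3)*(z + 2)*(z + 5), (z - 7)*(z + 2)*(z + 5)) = z^2 + 7*z + 10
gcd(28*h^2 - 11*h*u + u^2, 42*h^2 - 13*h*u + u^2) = -7*h + u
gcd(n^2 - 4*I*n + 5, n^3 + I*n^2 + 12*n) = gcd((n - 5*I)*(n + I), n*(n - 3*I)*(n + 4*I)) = 1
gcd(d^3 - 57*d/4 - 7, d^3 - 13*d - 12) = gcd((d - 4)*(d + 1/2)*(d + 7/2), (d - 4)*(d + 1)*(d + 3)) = d - 4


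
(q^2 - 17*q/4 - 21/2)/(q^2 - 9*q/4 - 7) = (q - 6)/(q - 4)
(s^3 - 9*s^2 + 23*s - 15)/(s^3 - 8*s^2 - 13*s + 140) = (s^2 - 4*s + 3)/(s^2 - 3*s - 28)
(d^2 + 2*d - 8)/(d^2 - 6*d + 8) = (d + 4)/(d - 4)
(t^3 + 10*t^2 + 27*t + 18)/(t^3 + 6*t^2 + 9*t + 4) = (t^2 + 9*t + 18)/(t^2 + 5*t + 4)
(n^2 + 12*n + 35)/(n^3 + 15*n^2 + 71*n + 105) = 1/(n + 3)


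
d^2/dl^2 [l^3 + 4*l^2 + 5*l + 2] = 6*l + 8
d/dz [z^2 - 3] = 2*z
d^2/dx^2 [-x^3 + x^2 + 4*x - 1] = 2 - 6*x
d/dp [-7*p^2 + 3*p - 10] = 3 - 14*p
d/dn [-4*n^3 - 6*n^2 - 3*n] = -12*n^2 - 12*n - 3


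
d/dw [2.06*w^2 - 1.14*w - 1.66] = 4.12*w - 1.14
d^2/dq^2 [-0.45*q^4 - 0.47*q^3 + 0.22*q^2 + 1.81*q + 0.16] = -5.4*q^2 - 2.82*q + 0.44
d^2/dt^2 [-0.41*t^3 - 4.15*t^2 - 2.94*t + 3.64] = -2.46*t - 8.3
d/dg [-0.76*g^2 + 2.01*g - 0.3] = 2.01 - 1.52*g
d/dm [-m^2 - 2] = -2*m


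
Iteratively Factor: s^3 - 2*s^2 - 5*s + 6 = (s - 1)*(s^2 - s - 6) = (s - 1)*(s + 2)*(s - 3)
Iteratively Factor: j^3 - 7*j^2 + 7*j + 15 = (j + 1)*(j^2 - 8*j + 15) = (j - 5)*(j + 1)*(j - 3)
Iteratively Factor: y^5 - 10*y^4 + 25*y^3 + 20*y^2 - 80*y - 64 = (y + 1)*(y^4 - 11*y^3 + 36*y^2 - 16*y - 64) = (y - 4)*(y + 1)*(y^3 - 7*y^2 + 8*y + 16) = (y - 4)*(y + 1)^2*(y^2 - 8*y + 16) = (y - 4)^2*(y + 1)^2*(y - 4)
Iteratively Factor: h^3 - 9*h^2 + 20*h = (h)*(h^2 - 9*h + 20) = h*(h - 5)*(h - 4)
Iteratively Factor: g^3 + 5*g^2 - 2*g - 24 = (g + 4)*(g^2 + g - 6) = (g - 2)*(g + 4)*(g + 3)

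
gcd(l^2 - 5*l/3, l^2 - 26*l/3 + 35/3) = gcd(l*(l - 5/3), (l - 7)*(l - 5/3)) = l - 5/3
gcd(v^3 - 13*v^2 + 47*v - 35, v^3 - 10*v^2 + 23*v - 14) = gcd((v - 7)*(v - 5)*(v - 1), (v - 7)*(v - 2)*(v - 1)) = v^2 - 8*v + 7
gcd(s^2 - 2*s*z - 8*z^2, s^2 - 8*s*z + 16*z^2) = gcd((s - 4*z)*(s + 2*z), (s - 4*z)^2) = -s + 4*z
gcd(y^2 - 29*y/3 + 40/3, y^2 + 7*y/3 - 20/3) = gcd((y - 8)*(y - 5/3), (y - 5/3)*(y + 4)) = y - 5/3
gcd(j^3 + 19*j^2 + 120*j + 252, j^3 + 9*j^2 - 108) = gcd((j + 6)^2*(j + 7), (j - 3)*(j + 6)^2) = j^2 + 12*j + 36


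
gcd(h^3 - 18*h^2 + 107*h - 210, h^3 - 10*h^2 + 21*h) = h - 7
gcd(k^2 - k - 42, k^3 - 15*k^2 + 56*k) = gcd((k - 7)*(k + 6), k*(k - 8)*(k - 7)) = k - 7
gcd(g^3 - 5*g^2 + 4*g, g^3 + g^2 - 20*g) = g^2 - 4*g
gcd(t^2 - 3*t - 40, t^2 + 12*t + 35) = t + 5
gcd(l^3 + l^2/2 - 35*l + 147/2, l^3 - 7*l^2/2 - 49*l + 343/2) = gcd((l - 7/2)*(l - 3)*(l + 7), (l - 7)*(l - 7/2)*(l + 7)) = l^2 + 7*l/2 - 49/2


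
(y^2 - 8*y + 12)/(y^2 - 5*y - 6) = (y - 2)/(y + 1)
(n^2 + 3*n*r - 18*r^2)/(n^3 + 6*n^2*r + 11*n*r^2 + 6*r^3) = (n^2 + 3*n*r - 18*r^2)/(n^3 + 6*n^2*r + 11*n*r^2 + 6*r^3)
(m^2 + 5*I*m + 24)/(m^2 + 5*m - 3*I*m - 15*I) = (m + 8*I)/(m + 5)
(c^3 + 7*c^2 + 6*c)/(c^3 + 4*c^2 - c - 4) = c*(c + 6)/(c^2 + 3*c - 4)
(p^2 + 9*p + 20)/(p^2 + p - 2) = (p^2 + 9*p + 20)/(p^2 + p - 2)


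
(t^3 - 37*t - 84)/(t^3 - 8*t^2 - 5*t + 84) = (t + 4)/(t - 4)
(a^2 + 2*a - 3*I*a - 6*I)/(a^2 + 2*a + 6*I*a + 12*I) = (a - 3*I)/(a + 6*I)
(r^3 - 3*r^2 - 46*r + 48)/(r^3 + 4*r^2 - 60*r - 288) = (r - 1)/(r + 6)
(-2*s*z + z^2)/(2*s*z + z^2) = (-2*s + z)/(2*s + z)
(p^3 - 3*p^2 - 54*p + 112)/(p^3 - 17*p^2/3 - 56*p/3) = 3*(p^2 + 5*p - 14)/(p*(3*p + 7))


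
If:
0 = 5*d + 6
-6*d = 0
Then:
No Solution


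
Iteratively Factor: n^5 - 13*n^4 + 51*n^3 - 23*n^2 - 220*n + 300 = (n - 2)*(n^4 - 11*n^3 + 29*n^2 + 35*n - 150) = (n - 2)*(n + 2)*(n^3 - 13*n^2 + 55*n - 75) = (n - 5)*(n - 2)*(n + 2)*(n^2 - 8*n + 15) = (n - 5)*(n - 3)*(n - 2)*(n + 2)*(n - 5)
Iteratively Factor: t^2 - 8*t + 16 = (t - 4)*(t - 4)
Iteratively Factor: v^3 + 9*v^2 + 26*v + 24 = (v + 4)*(v^2 + 5*v + 6) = (v + 2)*(v + 4)*(v + 3)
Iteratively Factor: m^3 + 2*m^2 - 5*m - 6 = (m + 3)*(m^2 - m - 2) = (m + 1)*(m + 3)*(m - 2)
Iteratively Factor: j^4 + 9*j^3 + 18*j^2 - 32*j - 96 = (j + 4)*(j^3 + 5*j^2 - 2*j - 24) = (j + 4)^2*(j^2 + j - 6) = (j - 2)*(j + 4)^2*(j + 3)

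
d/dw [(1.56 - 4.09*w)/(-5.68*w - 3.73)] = (136.98172*w + 89.954545)/(5.68*w + 3.73)^3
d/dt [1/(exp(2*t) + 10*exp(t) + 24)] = 2*(-exp(t) - 5)*exp(t)/(exp(2*t) + 10*exp(t) + 24)^2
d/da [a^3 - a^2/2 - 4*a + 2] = 3*a^2 - a - 4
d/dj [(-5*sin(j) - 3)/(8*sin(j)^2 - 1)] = (40*sin(j)^2 + 48*sin(j) + 5)*cos(j)/(8*sin(j)^2 - 1)^2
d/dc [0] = 0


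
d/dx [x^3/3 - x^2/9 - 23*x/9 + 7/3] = x^2 - 2*x/9 - 23/9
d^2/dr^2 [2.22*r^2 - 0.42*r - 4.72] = 4.44000000000000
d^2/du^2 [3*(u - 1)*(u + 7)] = 6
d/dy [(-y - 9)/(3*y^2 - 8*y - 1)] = (3*y^2 + 54*y - 71)/(9*y^4 - 48*y^3 + 58*y^2 + 16*y + 1)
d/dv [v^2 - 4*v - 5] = 2*v - 4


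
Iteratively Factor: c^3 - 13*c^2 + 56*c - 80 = (c - 4)*(c^2 - 9*c + 20) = (c - 5)*(c - 4)*(c - 4)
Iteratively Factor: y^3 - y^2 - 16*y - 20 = (y + 2)*(y^2 - 3*y - 10) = (y - 5)*(y + 2)*(y + 2)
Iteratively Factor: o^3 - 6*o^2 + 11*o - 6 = (o - 3)*(o^2 - 3*o + 2) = (o - 3)*(o - 2)*(o - 1)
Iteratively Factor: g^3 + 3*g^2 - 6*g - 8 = (g - 2)*(g^2 + 5*g + 4) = (g - 2)*(g + 1)*(g + 4)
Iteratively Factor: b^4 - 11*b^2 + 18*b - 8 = (b - 1)*(b^3 + b^2 - 10*b + 8) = (b - 2)*(b - 1)*(b^2 + 3*b - 4) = (b - 2)*(b - 1)^2*(b + 4)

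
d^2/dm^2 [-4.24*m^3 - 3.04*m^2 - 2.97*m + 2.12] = -25.44*m - 6.08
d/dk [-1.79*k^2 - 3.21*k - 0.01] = -3.58*k - 3.21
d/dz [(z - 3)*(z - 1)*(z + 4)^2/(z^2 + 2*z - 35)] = 2*(z^5 + 5*z^4 - 62*z^3 - 203*z^2 + 407*z + 652)/(z^4 + 4*z^3 - 66*z^2 - 140*z + 1225)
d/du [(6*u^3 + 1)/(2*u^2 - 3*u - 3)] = (u^2*(36*u^2 - 54*u - 54) - (4*u - 3)*(6*u^3 + 1))/(-2*u^2 + 3*u + 3)^2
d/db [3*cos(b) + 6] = -3*sin(b)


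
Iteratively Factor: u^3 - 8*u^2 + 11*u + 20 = (u + 1)*(u^2 - 9*u + 20) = (u - 5)*(u + 1)*(u - 4)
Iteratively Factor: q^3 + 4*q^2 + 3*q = (q + 1)*(q^2 + 3*q) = q*(q + 1)*(q + 3)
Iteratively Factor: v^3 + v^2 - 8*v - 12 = (v + 2)*(v^2 - v - 6) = (v - 3)*(v + 2)*(v + 2)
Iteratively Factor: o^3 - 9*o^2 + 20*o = (o - 5)*(o^2 - 4*o) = o*(o - 5)*(o - 4)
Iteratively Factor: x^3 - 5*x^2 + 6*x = (x - 2)*(x^2 - 3*x) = (x - 3)*(x - 2)*(x)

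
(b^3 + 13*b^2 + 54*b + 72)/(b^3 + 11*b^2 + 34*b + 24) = (b + 3)/(b + 1)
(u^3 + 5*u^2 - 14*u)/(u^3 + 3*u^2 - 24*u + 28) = u/(u - 2)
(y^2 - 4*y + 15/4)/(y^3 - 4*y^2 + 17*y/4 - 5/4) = (2*y - 3)/(2*y^2 - 3*y + 1)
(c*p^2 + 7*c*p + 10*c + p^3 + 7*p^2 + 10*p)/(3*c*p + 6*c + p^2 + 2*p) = (c*p + 5*c + p^2 + 5*p)/(3*c + p)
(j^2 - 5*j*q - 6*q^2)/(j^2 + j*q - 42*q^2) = (j + q)/(j + 7*q)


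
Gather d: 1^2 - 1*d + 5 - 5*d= 6 - 6*d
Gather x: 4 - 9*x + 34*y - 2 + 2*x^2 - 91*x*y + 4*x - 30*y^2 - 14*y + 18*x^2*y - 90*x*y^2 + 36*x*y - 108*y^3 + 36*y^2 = x^2*(18*y + 2) + x*(-90*y^2 - 55*y - 5) - 108*y^3 + 6*y^2 + 20*y + 2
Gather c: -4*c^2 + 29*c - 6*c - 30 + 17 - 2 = -4*c^2 + 23*c - 15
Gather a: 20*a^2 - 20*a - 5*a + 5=20*a^2 - 25*a + 5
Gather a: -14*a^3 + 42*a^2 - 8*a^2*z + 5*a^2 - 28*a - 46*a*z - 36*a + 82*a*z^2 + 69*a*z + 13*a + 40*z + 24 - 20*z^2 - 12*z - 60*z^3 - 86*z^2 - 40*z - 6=-14*a^3 + a^2*(47 - 8*z) + a*(82*z^2 + 23*z - 51) - 60*z^3 - 106*z^2 - 12*z + 18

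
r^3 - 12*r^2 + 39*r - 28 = (r - 7)*(r - 4)*(r - 1)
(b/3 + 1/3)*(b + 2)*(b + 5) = b^3/3 + 8*b^2/3 + 17*b/3 + 10/3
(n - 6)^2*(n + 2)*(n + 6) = n^4 - 4*n^3 - 48*n^2 + 144*n + 432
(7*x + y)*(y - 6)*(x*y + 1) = 7*x^2*y^2 - 42*x^2*y + x*y^3 - 6*x*y^2 + 7*x*y - 42*x + y^2 - 6*y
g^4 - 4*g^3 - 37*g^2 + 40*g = g*(g - 8)*(g - 1)*(g + 5)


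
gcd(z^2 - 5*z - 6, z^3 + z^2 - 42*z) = z - 6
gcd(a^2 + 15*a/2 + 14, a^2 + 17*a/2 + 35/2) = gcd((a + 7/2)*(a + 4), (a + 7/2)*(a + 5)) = a + 7/2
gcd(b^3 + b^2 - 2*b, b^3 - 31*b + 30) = b - 1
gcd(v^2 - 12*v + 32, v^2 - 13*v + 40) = v - 8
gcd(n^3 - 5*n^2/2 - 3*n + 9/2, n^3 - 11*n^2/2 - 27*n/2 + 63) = n - 3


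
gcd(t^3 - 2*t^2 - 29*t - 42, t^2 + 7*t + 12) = t + 3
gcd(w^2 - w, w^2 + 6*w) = w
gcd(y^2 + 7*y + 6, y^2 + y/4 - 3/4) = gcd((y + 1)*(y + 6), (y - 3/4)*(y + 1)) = y + 1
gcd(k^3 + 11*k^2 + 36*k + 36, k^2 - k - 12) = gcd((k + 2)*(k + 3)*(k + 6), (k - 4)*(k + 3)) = k + 3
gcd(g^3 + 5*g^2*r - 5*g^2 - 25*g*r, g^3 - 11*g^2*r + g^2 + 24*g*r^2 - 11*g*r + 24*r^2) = 1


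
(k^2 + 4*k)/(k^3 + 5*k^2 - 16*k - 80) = k/(k^2 + k - 20)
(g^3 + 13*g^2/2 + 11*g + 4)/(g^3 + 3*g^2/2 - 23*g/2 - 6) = (g + 2)/(g - 3)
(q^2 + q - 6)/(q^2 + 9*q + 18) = (q - 2)/(q + 6)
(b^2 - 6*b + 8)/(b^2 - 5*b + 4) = (b - 2)/(b - 1)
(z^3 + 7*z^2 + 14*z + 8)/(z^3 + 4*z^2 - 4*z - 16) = (z + 1)/(z - 2)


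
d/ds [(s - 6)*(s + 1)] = 2*s - 5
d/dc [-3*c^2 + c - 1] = 1 - 6*c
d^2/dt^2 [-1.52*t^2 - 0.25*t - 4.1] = -3.04000000000000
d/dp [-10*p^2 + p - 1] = 1 - 20*p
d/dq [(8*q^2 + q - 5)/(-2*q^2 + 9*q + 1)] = 2*(37*q^2 - 2*q + 23)/(4*q^4 - 36*q^3 + 77*q^2 + 18*q + 1)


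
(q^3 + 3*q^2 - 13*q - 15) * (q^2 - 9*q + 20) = q^5 - 6*q^4 - 20*q^3 + 162*q^2 - 125*q - 300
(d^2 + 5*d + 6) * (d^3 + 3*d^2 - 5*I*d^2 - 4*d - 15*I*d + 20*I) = d^5 + 8*d^4 - 5*I*d^4 + 17*d^3 - 40*I*d^3 - 2*d^2 - 85*I*d^2 - 24*d + 10*I*d + 120*I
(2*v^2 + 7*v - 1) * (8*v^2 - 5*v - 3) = 16*v^4 + 46*v^3 - 49*v^2 - 16*v + 3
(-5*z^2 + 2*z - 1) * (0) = 0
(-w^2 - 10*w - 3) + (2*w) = -w^2 - 8*w - 3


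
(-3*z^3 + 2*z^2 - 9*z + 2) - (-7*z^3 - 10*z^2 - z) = 4*z^3 + 12*z^2 - 8*z + 2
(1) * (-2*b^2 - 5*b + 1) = -2*b^2 - 5*b + 1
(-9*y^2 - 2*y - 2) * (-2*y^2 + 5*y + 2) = 18*y^4 - 41*y^3 - 24*y^2 - 14*y - 4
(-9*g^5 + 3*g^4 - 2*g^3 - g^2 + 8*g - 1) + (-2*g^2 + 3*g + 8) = -9*g^5 + 3*g^4 - 2*g^3 - 3*g^2 + 11*g + 7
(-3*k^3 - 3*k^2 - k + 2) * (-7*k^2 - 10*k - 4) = 21*k^5 + 51*k^4 + 49*k^3 + 8*k^2 - 16*k - 8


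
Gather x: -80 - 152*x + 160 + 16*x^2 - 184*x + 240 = 16*x^2 - 336*x + 320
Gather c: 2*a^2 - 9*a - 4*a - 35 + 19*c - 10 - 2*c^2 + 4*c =2*a^2 - 13*a - 2*c^2 + 23*c - 45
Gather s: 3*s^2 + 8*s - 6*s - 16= 3*s^2 + 2*s - 16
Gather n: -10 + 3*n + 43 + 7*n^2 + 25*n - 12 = 7*n^2 + 28*n + 21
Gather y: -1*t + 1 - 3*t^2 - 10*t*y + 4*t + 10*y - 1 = -3*t^2 + 3*t + y*(10 - 10*t)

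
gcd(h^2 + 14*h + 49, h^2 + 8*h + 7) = h + 7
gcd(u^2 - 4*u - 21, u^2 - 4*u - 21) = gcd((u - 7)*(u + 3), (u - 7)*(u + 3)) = u^2 - 4*u - 21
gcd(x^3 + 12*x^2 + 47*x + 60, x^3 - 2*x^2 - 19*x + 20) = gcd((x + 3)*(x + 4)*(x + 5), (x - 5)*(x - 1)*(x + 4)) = x + 4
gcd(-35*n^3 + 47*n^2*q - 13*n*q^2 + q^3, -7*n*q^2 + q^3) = -7*n + q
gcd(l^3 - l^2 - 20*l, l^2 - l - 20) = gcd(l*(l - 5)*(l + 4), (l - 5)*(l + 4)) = l^2 - l - 20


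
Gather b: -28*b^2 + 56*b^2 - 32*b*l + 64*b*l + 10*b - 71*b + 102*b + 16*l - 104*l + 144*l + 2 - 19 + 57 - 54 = 28*b^2 + b*(32*l + 41) + 56*l - 14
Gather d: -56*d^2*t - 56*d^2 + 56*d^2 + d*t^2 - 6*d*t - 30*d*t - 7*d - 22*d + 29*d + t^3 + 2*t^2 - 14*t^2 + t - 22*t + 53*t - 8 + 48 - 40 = -56*d^2*t + d*(t^2 - 36*t) + t^3 - 12*t^2 + 32*t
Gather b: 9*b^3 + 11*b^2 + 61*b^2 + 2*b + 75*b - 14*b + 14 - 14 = 9*b^3 + 72*b^2 + 63*b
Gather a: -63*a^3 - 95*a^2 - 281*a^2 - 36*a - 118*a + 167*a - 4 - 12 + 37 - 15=-63*a^3 - 376*a^2 + 13*a + 6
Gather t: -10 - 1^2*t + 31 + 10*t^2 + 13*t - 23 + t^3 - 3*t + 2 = t^3 + 10*t^2 + 9*t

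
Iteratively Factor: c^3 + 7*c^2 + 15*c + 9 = (c + 3)*(c^2 + 4*c + 3) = (c + 1)*(c + 3)*(c + 3)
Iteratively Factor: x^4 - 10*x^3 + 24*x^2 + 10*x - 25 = (x - 1)*(x^3 - 9*x^2 + 15*x + 25) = (x - 5)*(x - 1)*(x^2 - 4*x - 5) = (x - 5)^2*(x - 1)*(x + 1)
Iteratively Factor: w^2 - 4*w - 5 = (w + 1)*(w - 5)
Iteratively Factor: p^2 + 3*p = (p + 3)*(p)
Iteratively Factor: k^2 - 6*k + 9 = (k - 3)*(k - 3)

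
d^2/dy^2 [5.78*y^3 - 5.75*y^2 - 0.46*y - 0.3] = 34.68*y - 11.5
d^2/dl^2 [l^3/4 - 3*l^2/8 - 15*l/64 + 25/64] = 3*l/2 - 3/4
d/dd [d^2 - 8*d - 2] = 2*d - 8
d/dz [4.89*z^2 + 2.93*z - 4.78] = 9.78*z + 2.93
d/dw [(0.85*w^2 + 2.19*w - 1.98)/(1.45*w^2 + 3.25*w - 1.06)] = (-0.413*w^2 + 3.94*w + 4.1136)/(2.1025*w^4 + 9.425*w^3 + 7.4885*w^2 - 6.89*w + 1.1236)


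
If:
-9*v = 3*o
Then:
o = -3*v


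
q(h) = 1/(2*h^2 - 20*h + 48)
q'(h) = (20 - 4*h)/(2*h^2 - 20*h + 48)^2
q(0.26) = 0.02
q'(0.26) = 0.01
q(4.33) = -0.91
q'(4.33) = 2.21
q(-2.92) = 0.01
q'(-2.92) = 0.00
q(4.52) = -0.65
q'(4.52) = 0.81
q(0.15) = 0.02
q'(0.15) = 0.01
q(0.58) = 0.03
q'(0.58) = 0.01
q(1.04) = 0.03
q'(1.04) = 0.02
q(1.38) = 0.04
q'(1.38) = 0.02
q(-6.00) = 0.00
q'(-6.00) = 0.00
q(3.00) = 0.17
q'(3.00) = 0.22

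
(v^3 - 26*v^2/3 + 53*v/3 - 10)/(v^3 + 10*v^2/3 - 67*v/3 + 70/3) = (v^2 - 7*v + 6)/(v^2 + 5*v - 14)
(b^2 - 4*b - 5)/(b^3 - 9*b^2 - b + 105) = (b + 1)/(b^2 - 4*b - 21)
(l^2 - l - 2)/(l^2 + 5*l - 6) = (l^2 - l - 2)/(l^2 + 5*l - 6)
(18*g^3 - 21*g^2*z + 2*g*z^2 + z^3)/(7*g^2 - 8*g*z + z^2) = (-18*g^2 + 3*g*z + z^2)/(-7*g + z)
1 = 1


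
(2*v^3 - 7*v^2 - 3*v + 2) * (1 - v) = -2*v^4 + 9*v^3 - 4*v^2 - 5*v + 2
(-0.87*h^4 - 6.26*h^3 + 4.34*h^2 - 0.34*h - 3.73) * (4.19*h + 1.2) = -3.6453*h^5 - 27.2734*h^4 + 10.6726*h^3 + 3.7834*h^2 - 16.0367*h - 4.476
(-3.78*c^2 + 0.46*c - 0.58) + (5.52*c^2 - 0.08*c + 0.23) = 1.74*c^2 + 0.38*c - 0.35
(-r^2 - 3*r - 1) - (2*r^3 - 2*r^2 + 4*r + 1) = -2*r^3 + r^2 - 7*r - 2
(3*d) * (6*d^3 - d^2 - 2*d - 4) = 18*d^4 - 3*d^3 - 6*d^2 - 12*d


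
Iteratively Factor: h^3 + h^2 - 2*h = (h + 2)*(h^2 - h) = (h - 1)*(h + 2)*(h)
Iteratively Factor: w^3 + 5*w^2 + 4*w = (w)*(w^2 + 5*w + 4) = w*(w + 4)*(w + 1)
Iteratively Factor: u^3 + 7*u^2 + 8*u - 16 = (u + 4)*(u^2 + 3*u - 4) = (u - 1)*(u + 4)*(u + 4)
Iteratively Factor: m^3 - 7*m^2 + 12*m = (m - 4)*(m^2 - 3*m) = (m - 4)*(m - 3)*(m)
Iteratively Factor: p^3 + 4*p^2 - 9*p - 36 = (p + 4)*(p^2 - 9) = (p + 3)*(p + 4)*(p - 3)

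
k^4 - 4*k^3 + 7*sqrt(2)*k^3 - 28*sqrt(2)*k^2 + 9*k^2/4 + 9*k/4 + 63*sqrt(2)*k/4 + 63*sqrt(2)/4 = (k - 3)*(k - 3/2)*(k + 1/2)*(k + 7*sqrt(2))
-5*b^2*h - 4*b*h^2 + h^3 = h*(-5*b + h)*(b + h)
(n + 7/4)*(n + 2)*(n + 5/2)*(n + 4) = n^4 + 41*n^3/4 + 303*n^2/8 + 241*n/4 + 35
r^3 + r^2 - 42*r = r*(r - 6)*(r + 7)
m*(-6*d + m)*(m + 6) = -6*d*m^2 - 36*d*m + m^3 + 6*m^2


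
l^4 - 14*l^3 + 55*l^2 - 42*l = l*(l - 7)*(l - 6)*(l - 1)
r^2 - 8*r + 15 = (r - 5)*(r - 3)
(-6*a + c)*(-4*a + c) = 24*a^2 - 10*a*c + c^2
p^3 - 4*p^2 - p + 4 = (p - 4)*(p - 1)*(p + 1)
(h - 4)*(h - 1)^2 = h^3 - 6*h^2 + 9*h - 4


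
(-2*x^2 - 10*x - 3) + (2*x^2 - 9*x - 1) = -19*x - 4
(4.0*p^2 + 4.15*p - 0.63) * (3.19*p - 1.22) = 12.76*p^3 + 8.3585*p^2 - 7.0727*p + 0.7686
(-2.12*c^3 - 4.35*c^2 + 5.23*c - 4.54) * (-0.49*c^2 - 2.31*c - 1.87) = 1.0388*c^5 + 7.0287*c^4 + 11.4502*c^3 - 1.7222*c^2 + 0.7073*c + 8.4898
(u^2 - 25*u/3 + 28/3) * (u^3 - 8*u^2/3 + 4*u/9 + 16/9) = u^5 - 11*u^4 + 32*u^3 - 724*u^2/27 - 32*u/3 + 448/27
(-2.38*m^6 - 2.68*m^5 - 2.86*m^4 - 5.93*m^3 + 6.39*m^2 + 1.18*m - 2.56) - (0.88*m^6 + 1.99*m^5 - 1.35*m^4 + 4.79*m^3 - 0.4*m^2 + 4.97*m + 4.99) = -3.26*m^6 - 4.67*m^5 - 1.51*m^4 - 10.72*m^3 + 6.79*m^2 - 3.79*m - 7.55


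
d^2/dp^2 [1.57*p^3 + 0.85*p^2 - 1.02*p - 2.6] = 9.42*p + 1.7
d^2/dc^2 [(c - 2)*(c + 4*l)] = 2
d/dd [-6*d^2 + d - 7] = 1 - 12*d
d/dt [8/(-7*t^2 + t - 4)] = 8*(14*t - 1)/(7*t^2 - t + 4)^2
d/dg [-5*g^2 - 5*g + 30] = -10*g - 5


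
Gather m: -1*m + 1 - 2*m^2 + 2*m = -2*m^2 + m + 1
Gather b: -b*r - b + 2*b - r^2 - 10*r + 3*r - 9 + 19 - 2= b*(1 - r) - r^2 - 7*r + 8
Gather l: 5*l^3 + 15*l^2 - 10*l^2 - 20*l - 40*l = 5*l^3 + 5*l^2 - 60*l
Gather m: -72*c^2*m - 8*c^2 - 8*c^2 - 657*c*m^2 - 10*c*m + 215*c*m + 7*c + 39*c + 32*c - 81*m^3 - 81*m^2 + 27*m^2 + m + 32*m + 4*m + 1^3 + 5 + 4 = -16*c^2 + 78*c - 81*m^3 + m^2*(-657*c - 54) + m*(-72*c^2 + 205*c + 37) + 10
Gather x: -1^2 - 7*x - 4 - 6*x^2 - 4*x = -6*x^2 - 11*x - 5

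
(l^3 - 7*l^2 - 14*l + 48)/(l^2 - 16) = (l^3 - 7*l^2 - 14*l + 48)/(l^2 - 16)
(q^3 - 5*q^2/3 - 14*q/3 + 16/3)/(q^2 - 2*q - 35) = (-3*q^3 + 5*q^2 + 14*q - 16)/(3*(-q^2 + 2*q + 35))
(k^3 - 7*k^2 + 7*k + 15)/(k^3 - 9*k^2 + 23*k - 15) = (k + 1)/(k - 1)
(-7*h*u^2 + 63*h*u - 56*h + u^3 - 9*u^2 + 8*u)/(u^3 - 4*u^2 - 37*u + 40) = (-7*h + u)/(u + 5)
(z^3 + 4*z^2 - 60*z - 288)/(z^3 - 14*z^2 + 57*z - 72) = (z^2 + 12*z + 36)/(z^2 - 6*z + 9)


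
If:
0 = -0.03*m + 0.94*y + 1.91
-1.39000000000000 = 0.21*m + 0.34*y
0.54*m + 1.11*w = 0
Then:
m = -3.17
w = 1.54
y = -2.13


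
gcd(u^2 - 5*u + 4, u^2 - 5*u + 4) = u^2 - 5*u + 4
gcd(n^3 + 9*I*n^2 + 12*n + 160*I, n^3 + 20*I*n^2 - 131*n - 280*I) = n^2 + 13*I*n - 40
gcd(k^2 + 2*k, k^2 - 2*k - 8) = k + 2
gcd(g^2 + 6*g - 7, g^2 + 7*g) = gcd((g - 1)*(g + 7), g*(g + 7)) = g + 7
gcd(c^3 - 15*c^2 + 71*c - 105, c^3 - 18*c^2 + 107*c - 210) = c^2 - 12*c + 35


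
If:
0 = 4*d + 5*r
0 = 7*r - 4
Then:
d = -5/7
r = 4/7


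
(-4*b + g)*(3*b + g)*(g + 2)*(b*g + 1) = -12*b^3*g^2 - 24*b^3*g - b^2*g^3 - 2*b^2*g^2 - 12*b^2*g - 24*b^2 + b*g^4 + 2*b*g^3 - b*g^2 - 2*b*g + g^3 + 2*g^2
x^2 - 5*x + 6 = (x - 3)*(x - 2)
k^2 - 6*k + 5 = (k - 5)*(k - 1)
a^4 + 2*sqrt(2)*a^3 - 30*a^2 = a^2*(a - 3*sqrt(2))*(a + 5*sqrt(2))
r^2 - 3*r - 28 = (r - 7)*(r + 4)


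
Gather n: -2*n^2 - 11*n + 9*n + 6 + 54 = -2*n^2 - 2*n + 60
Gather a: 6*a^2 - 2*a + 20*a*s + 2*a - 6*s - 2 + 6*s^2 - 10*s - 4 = 6*a^2 + 20*a*s + 6*s^2 - 16*s - 6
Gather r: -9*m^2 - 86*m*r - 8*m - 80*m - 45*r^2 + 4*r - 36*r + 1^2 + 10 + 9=-9*m^2 - 88*m - 45*r^2 + r*(-86*m - 32) + 20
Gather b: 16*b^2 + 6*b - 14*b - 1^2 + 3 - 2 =16*b^2 - 8*b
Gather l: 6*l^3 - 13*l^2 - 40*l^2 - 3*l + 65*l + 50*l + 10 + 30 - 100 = 6*l^3 - 53*l^2 + 112*l - 60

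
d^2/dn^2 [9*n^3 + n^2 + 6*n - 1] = 54*n + 2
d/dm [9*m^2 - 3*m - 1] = 18*m - 3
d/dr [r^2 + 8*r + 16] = 2*r + 8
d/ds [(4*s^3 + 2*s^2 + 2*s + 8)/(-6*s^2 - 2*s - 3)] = 2*(-12*s^4 - 8*s^3 - 14*s^2 + 42*s + 5)/(36*s^4 + 24*s^3 + 40*s^2 + 12*s + 9)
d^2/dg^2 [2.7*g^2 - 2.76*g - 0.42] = 5.40000000000000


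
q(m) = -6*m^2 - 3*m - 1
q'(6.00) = -75.00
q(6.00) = -235.00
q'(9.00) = -111.00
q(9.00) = -514.00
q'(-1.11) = 10.32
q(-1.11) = -5.06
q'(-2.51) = 27.12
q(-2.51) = -31.27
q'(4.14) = -52.68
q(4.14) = -116.26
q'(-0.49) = 2.88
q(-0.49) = -0.97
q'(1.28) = -18.36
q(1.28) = -14.67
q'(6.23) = -77.76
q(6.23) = -252.57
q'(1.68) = -23.16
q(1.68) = -22.97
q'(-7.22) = 83.64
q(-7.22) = -292.11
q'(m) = -12*m - 3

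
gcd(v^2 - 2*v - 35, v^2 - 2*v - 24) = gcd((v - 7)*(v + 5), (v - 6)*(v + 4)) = 1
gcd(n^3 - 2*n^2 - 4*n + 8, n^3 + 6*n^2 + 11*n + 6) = n + 2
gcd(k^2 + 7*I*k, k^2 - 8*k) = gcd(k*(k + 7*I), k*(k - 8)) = k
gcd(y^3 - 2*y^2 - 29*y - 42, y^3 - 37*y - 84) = y^2 - 4*y - 21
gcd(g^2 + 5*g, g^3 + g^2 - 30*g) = g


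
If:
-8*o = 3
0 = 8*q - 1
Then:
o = -3/8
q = 1/8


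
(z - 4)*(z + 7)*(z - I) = z^3 + 3*z^2 - I*z^2 - 28*z - 3*I*z + 28*I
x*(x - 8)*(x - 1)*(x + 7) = x^4 - 2*x^3 - 55*x^2 + 56*x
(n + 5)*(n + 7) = n^2 + 12*n + 35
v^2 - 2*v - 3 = (v - 3)*(v + 1)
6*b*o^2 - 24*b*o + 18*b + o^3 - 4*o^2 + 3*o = (6*b + o)*(o - 3)*(o - 1)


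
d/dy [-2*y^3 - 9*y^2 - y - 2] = -6*y^2 - 18*y - 1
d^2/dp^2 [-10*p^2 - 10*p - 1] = -20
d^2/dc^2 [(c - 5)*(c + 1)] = 2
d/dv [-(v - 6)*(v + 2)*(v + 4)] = 28 - 3*v^2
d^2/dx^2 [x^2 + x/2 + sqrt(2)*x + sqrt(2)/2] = 2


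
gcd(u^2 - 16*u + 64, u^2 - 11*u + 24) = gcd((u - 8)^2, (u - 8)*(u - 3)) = u - 8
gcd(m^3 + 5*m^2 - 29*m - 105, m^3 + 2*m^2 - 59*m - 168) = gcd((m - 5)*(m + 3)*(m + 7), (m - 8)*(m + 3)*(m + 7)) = m^2 + 10*m + 21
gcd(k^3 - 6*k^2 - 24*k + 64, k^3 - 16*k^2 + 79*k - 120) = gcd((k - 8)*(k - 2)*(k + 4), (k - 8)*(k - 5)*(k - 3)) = k - 8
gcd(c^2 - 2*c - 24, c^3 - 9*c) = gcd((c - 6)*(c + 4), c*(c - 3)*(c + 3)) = 1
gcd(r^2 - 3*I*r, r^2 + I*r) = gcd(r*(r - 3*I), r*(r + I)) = r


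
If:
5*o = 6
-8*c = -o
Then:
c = 3/20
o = 6/5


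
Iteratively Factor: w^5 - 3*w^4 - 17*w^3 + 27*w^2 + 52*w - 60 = (w - 1)*(w^4 - 2*w^3 - 19*w^2 + 8*w + 60) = (w - 1)*(w + 3)*(w^3 - 5*w^2 - 4*w + 20) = (w - 5)*(w - 1)*(w + 3)*(w^2 - 4) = (w - 5)*(w - 2)*(w - 1)*(w + 3)*(w + 2)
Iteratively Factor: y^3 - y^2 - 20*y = (y)*(y^2 - y - 20) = y*(y - 5)*(y + 4)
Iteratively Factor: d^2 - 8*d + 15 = (d - 3)*(d - 5)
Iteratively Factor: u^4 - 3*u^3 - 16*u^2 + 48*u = (u - 4)*(u^3 + u^2 - 12*u) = (u - 4)*(u + 4)*(u^2 - 3*u) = u*(u - 4)*(u + 4)*(u - 3)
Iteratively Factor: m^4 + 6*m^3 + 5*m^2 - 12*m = (m + 4)*(m^3 + 2*m^2 - 3*m) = (m + 3)*(m + 4)*(m^2 - m) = m*(m + 3)*(m + 4)*(m - 1)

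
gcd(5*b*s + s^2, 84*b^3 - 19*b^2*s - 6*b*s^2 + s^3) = 1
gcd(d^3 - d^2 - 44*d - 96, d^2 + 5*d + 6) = d + 3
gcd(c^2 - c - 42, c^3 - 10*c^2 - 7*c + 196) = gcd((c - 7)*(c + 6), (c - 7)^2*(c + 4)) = c - 7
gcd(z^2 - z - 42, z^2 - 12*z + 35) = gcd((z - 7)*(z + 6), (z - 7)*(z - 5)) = z - 7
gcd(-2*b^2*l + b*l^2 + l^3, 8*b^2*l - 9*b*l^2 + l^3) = b*l - l^2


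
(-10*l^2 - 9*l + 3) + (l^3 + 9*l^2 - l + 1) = l^3 - l^2 - 10*l + 4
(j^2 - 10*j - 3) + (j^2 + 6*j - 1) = 2*j^2 - 4*j - 4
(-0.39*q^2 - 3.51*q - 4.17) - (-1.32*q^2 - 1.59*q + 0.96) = 0.93*q^2 - 1.92*q - 5.13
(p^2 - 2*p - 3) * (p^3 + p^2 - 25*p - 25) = p^5 - p^4 - 30*p^3 + 22*p^2 + 125*p + 75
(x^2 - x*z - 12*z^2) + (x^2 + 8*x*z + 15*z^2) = 2*x^2 + 7*x*z + 3*z^2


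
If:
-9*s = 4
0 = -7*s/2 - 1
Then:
No Solution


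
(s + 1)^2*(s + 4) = s^3 + 6*s^2 + 9*s + 4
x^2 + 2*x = x*(x + 2)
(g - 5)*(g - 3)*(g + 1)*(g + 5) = g^4 - 2*g^3 - 28*g^2 + 50*g + 75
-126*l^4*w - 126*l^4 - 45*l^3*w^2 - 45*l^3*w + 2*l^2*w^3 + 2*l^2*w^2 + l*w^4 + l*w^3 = (-7*l + w)*(3*l + w)*(6*l + w)*(l*w + l)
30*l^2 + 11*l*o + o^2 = (5*l + o)*(6*l + o)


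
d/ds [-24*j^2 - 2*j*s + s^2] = -2*j + 2*s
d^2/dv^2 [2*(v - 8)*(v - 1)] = 4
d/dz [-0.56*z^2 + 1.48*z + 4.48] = 1.48 - 1.12*z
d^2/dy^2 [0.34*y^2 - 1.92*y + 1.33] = 0.680000000000000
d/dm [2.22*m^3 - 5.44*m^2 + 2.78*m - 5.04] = 6.66*m^2 - 10.88*m + 2.78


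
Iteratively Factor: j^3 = (j)*(j^2) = j^2*(j)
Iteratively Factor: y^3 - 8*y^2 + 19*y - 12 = (y - 1)*(y^2 - 7*y + 12) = (y - 4)*(y - 1)*(y - 3)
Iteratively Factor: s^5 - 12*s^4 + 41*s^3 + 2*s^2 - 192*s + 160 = (s + 2)*(s^4 - 14*s^3 + 69*s^2 - 136*s + 80) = (s - 1)*(s + 2)*(s^3 - 13*s^2 + 56*s - 80) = (s - 4)*(s - 1)*(s + 2)*(s^2 - 9*s + 20) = (s - 5)*(s - 4)*(s - 1)*(s + 2)*(s - 4)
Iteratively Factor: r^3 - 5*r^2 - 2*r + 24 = (r + 2)*(r^2 - 7*r + 12) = (r - 3)*(r + 2)*(r - 4)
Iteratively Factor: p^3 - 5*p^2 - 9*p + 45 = (p + 3)*(p^2 - 8*p + 15) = (p - 5)*(p + 3)*(p - 3)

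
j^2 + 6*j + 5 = (j + 1)*(j + 5)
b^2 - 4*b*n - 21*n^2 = (b - 7*n)*(b + 3*n)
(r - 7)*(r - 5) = r^2 - 12*r + 35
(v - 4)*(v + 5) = v^2 + v - 20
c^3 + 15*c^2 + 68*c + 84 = (c + 2)*(c + 6)*(c + 7)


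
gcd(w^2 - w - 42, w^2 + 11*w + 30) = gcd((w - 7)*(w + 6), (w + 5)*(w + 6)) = w + 6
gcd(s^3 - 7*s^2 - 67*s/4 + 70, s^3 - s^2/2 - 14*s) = s + 7/2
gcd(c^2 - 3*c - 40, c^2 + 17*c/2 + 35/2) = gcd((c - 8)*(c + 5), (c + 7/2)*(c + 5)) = c + 5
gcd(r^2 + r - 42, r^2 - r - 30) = r - 6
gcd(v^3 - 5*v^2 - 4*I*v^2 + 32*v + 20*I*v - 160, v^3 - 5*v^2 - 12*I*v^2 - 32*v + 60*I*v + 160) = v^2 + v*(-5 - 8*I) + 40*I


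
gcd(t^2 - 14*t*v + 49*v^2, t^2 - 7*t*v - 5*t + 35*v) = t - 7*v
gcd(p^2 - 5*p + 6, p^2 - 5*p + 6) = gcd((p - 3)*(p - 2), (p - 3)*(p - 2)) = p^2 - 5*p + 6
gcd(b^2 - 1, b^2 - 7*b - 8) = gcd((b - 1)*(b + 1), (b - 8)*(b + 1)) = b + 1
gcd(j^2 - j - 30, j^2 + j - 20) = j + 5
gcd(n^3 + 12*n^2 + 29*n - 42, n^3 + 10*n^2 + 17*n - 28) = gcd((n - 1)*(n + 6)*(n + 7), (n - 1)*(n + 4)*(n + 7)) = n^2 + 6*n - 7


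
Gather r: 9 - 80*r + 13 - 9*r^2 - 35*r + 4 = -9*r^2 - 115*r + 26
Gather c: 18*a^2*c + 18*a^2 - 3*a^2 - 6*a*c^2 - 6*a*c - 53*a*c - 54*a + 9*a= 15*a^2 - 6*a*c^2 - 45*a + c*(18*a^2 - 59*a)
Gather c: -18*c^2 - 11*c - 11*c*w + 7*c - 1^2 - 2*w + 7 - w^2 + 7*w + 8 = -18*c^2 + c*(-11*w - 4) - w^2 + 5*w + 14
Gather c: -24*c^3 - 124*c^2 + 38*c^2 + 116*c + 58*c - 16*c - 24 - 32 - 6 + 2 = -24*c^3 - 86*c^2 + 158*c - 60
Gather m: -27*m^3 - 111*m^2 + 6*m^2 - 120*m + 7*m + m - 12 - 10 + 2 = -27*m^3 - 105*m^2 - 112*m - 20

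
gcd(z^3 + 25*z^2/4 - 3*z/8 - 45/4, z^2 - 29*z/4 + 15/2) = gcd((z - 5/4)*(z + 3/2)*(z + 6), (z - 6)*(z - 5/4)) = z - 5/4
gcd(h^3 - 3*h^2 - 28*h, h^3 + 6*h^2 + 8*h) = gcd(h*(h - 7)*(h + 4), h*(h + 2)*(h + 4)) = h^2 + 4*h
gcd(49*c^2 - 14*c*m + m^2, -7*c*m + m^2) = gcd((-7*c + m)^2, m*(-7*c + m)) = 7*c - m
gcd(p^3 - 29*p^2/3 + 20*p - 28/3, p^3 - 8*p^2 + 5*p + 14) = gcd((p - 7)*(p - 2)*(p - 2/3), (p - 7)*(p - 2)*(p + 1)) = p^2 - 9*p + 14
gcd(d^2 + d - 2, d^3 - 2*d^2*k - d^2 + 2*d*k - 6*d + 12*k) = d + 2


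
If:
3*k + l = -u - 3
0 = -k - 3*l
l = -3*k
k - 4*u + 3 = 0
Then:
No Solution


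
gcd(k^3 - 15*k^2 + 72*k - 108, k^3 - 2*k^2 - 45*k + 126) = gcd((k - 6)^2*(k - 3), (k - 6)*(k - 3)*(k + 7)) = k^2 - 9*k + 18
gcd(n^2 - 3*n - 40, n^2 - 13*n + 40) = n - 8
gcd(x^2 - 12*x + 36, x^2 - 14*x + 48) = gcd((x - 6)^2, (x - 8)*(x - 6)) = x - 6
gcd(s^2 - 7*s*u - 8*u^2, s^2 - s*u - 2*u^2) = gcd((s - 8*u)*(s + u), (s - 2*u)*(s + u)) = s + u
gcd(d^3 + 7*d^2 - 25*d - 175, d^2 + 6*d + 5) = d + 5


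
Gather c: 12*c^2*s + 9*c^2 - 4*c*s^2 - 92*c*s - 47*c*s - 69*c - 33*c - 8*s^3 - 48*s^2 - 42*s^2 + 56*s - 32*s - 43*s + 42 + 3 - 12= c^2*(12*s + 9) + c*(-4*s^2 - 139*s - 102) - 8*s^3 - 90*s^2 - 19*s + 33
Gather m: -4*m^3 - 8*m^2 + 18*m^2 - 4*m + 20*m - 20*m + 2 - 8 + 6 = -4*m^3 + 10*m^2 - 4*m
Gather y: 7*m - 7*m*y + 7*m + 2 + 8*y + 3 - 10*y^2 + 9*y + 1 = 14*m - 10*y^2 + y*(17 - 7*m) + 6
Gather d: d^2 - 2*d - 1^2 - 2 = d^2 - 2*d - 3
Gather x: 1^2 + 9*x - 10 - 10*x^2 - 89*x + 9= -10*x^2 - 80*x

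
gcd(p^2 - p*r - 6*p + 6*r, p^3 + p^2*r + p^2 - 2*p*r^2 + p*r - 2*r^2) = p - r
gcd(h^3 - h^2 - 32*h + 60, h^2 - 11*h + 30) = h - 5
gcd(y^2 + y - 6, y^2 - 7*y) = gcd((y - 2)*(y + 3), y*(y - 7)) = 1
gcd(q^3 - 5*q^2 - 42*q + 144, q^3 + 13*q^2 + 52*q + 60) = q + 6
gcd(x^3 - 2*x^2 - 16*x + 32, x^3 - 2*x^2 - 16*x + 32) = x^3 - 2*x^2 - 16*x + 32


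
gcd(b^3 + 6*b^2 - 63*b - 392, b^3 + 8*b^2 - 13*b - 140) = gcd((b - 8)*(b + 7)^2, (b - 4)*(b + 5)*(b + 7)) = b + 7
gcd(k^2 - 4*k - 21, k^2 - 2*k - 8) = 1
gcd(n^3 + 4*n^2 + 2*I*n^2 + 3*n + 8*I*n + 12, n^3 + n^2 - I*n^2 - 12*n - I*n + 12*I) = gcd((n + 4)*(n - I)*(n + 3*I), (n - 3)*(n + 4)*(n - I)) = n^2 + n*(4 - I) - 4*I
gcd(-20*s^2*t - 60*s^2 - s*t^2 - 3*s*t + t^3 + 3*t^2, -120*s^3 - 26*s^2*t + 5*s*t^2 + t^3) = 20*s^2 + s*t - t^2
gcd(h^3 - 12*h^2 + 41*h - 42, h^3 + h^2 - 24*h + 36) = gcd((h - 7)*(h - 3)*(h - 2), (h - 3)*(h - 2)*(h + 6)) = h^2 - 5*h + 6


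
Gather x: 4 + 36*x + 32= 36*x + 36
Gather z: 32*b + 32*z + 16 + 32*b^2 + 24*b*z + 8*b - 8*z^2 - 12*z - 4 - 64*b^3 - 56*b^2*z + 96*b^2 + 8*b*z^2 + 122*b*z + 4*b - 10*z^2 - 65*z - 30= -64*b^3 + 128*b^2 + 44*b + z^2*(8*b - 18) + z*(-56*b^2 + 146*b - 45) - 18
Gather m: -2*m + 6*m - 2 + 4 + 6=4*m + 8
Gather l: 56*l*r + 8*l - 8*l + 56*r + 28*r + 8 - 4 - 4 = 56*l*r + 84*r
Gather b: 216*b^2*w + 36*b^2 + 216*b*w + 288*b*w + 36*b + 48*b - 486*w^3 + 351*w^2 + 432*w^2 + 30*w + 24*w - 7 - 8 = b^2*(216*w + 36) + b*(504*w + 84) - 486*w^3 + 783*w^2 + 54*w - 15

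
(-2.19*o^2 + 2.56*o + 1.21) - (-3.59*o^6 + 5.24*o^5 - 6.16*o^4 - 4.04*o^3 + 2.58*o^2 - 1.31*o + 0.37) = 3.59*o^6 - 5.24*o^5 + 6.16*o^4 + 4.04*o^3 - 4.77*o^2 + 3.87*o + 0.84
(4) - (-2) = 6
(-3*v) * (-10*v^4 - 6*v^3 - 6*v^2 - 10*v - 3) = 30*v^5 + 18*v^4 + 18*v^3 + 30*v^2 + 9*v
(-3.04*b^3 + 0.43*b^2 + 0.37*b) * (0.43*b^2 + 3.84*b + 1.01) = -1.3072*b^5 - 11.4887*b^4 - 1.2601*b^3 + 1.8551*b^2 + 0.3737*b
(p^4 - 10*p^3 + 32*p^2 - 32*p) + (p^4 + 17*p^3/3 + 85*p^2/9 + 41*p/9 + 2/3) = 2*p^4 - 13*p^3/3 + 373*p^2/9 - 247*p/9 + 2/3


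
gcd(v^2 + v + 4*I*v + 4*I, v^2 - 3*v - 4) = v + 1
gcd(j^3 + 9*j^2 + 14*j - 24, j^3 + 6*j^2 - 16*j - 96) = j^2 + 10*j + 24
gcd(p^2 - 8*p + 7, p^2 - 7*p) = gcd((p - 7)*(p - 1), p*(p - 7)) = p - 7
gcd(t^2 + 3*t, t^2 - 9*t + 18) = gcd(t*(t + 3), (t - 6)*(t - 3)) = 1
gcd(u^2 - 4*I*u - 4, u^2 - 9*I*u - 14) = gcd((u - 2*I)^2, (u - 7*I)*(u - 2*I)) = u - 2*I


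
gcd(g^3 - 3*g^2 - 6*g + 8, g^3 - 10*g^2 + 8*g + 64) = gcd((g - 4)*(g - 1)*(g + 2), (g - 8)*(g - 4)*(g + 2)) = g^2 - 2*g - 8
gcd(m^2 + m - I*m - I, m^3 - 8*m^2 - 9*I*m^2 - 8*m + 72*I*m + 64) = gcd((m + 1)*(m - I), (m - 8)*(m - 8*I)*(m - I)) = m - I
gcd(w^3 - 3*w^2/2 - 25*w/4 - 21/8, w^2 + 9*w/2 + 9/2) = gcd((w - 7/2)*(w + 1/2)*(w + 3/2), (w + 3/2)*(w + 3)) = w + 3/2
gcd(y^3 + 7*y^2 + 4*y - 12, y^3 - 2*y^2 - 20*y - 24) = y + 2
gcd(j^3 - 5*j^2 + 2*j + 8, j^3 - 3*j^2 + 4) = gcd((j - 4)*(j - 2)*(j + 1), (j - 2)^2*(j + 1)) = j^2 - j - 2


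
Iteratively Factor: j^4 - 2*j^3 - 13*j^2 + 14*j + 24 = (j + 3)*(j^3 - 5*j^2 + 2*j + 8) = (j - 2)*(j + 3)*(j^2 - 3*j - 4) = (j - 2)*(j + 1)*(j + 3)*(j - 4)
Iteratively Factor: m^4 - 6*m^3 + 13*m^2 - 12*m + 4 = (m - 1)*(m^3 - 5*m^2 + 8*m - 4) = (m - 1)^2*(m^2 - 4*m + 4) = (m - 2)*(m - 1)^2*(m - 2)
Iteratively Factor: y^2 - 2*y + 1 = (y - 1)*(y - 1)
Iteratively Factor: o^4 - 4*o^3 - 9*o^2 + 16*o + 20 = (o + 1)*(o^3 - 5*o^2 - 4*o + 20) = (o + 1)*(o + 2)*(o^2 - 7*o + 10) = (o - 5)*(o + 1)*(o + 2)*(o - 2)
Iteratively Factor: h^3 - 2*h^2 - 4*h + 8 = (h + 2)*(h^2 - 4*h + 4) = (h - 2)*(h + 2)*(h - 2)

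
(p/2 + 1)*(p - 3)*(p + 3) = p^3/2 + p^2 - 9*p/2 - 9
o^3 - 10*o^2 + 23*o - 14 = (o - 7)*(o - 2)*(o - 1)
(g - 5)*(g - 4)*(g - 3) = g^3 - 12*g^2 + 47*g - 60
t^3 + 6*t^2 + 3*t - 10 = (t - 1)*(t + 2)*(t + 5)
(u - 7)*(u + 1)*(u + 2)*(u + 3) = u^4 - u^3 - 31*u^2 - 71*u - 42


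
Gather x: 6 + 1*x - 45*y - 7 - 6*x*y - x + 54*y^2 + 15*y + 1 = -6*x*y + 54*y^2 - 30*y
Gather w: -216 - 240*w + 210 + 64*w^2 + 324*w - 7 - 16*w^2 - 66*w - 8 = 48*w^2 + 18*w - 21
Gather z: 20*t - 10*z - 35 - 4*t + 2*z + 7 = 16*t - 8*z - 28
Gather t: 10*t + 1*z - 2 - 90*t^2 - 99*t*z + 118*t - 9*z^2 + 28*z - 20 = -90*t^2 + t*(128 - 99*z) - 9*z^2 + 29*z - 22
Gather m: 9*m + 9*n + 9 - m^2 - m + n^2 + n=-m^2 + 8*m + n^2 + 10*n + 9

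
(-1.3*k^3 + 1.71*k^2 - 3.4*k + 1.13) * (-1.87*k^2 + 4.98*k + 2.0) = 2.431*k^5 - 9.6717*k^4 + 12.2738*k^3 - 15.6251*k^2 - 1.1726*k + 2.26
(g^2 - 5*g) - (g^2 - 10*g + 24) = 5*g - 24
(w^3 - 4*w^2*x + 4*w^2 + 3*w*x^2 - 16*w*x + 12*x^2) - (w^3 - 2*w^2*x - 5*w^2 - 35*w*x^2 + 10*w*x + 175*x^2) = -2*w^2*x + 9*w^2 + 38*w*x^2 - 26*w*x - 163*x^2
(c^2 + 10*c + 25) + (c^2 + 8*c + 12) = 2*c^2 + 18*c + 37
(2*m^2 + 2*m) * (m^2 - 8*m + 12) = 2*m^4 - 14*m^3 + 8*m^2 + 24*m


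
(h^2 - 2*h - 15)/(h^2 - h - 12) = (h - 5)/(h - 4)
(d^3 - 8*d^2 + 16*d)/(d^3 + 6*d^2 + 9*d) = (d^2 - 8*d + 16)/(d^2 + 6*d + 9)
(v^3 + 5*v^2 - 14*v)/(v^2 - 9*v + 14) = v*(v + 7)/(v - 7)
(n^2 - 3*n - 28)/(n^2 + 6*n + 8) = (n - 7)/(n + 2)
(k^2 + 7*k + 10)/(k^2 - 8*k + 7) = (k^2 + 7*k + 10)/(k^2 - 8*k + 7)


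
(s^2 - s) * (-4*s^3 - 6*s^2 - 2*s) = -4*s^5 - 2*s^4 + 4*s^3 + 2*s^2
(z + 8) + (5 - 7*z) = 13 - 6*z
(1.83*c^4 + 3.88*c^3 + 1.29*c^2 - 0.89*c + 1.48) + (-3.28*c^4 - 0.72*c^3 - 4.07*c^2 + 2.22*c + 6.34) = -1.45*c^4 + 3.16*c^3 - 2.78*c^2 + 1.33*c + 7.82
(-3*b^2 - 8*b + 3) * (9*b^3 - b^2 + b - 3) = -27*b^5 - 69*b^4 + 32*b^3 - 2*b^2 + 27*b - 9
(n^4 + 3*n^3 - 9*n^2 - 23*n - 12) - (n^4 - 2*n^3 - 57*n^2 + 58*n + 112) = 5*n^3 + 48*n^2 - 81*n - 124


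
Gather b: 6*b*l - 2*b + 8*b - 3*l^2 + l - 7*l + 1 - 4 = b*(6*l + 6) - 3*l^2 - 6*l - 3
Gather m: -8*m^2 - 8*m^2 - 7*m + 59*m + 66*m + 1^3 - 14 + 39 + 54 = -16*m^2 + 118*m + 80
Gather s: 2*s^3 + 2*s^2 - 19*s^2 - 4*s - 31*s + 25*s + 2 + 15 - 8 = 2*s^3 - 17*s^2 - 10*s + 9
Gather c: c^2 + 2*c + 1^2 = c^2 + 2*c + 1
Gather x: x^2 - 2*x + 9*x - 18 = x^2 + 7*x - 18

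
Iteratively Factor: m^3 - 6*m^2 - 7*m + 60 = (m - 5)*(m^2 - m - 12) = (m - 5)*(m + 3)*(m - 4)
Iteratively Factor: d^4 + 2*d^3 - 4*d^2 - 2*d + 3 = (d + 3)*(d^3 - d^2 - d + 1) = (d - 1)*(d + 3)*(d^2 - 1) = (d - 1)^2*(d + 3)*(d + 1)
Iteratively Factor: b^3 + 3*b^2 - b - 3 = (b - 1)*(b^2 + 4*b + 3) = (b - 1)*(b + 1)*(b + 3)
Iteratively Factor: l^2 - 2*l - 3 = (l + 1)*(l - 3)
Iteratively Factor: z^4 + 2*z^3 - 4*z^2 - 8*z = (z)*(z^3 + 2*z^2 - 4*z - 8) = z*(z + 2)*(z^2 - 4) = z*(z + 2)^2*(z - 2)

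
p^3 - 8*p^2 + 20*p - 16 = (p - 4)*(p - 2)^2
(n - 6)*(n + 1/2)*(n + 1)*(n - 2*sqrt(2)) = n^4 - 9*n^3/2 - 2*sqrt(2)*n^3 - 17*n^2/2 + 9*sqrt(2)*n^2 - 3*n + 17*sqrt(2)*n + 6*sqrt(2)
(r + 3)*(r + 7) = r^2 + 10*r + 21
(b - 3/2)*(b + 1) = b^2 - b/2 - 3/2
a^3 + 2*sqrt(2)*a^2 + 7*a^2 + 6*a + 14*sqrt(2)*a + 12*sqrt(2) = (a + 1)*(a + 6)*(a + 2*sqrt(2))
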